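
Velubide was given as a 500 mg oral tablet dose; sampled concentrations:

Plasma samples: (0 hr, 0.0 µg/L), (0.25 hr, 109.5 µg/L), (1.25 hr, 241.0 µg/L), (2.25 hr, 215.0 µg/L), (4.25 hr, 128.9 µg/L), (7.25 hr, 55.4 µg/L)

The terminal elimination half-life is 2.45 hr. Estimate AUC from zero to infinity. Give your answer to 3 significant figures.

Trapezoidal AUC_0→7.25:
  [0→0.25]: (0.0+109.5)/2 × 0.25 = 13.6875
  [0.25→1.25]: (109.5+241.0)/2 × 1 = 175.25
  [1.25→2.25]: (241.0+215.0)/2 × 1 = 228.0
  [2.25→4.25]: (215.0+128.9)/2 × 2 = 343.9
  [4.25→7.25]: (128.9+55.4)/2 × 3 = 276.45
  Sum = 1037.2875 µg/L·hr
k_e = ln2 / t½ = 0.693147 / 2.45 = 0.2829 hr^-1
Extrapolated tail: C_last / k_e = 55.4 / 0.2829 = 195.829
AUC_0→∞ = 1037.2875 + 195.829 = 1233.1165 µg/L·hr

AUC = 1230 µg/L·hr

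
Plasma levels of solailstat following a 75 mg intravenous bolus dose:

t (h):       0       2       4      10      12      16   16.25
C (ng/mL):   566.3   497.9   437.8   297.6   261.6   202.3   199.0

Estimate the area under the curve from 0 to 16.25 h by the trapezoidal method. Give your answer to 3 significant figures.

Trapezoidal AUC_0→16.25:
  [0→2]: (566.3+497.9)/2 × 2 = 1064.2
  [2→4]: (497.9+437.8)/2 × 2 = 935.7
  [4→10]: (437.8+297.6)/2 × 6 = 2206.2
  [10→12]: (297.6+261.6)/2 × 2 = 559.2
  [12→16]: (261.6+202.3)/2 × 4 = 927.8
  [16→16.25]: (202.3+199.0)/2 × 0.25 = 50.1625
  Sum = 5743.2625 ng/mL·h

AUC = 5740 ng/mL·h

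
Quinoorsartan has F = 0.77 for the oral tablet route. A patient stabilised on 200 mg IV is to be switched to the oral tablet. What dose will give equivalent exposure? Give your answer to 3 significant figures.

D_oral = 260 mg

For equal systemic exposure: F × D_ev = D_iv
D_ev = D_iv / F = 200 / 0.77 = 259.74 mg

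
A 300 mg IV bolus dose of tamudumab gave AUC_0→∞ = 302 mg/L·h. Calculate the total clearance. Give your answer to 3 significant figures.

CL = Dose_iv / AUC_0→∞
   = 300 / 302 = 0.993377 L/h

CL = 0.993 L/h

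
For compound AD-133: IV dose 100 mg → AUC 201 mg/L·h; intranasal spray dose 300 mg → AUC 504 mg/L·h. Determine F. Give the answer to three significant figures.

F = (AUC_ev / D_ev) / (AUC_iv / D_iv)
  = (504/300) / (201/100)
  = 1.68 / 2.01 = 0.8358

F = 0.836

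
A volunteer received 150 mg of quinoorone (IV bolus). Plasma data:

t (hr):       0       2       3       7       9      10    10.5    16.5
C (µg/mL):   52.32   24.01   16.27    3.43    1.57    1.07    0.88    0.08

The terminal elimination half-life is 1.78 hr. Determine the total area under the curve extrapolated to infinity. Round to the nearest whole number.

Trapezoidal AUC_0→16.5:
  [0→2]: (52.32+24.01)/2 × 2 = 76.33
  [2→3]: (24.01+16.27)/2 × 1 = 20.14
  [3→7]: (16.27+3.43)/2 × 4 = 39.4
  [7→9]: (3.43+1.57)/2 × 2 = 5.0
  [9→10]: (1.57+1.07)/2 × 1 = 1.32
  [10→10.5]: (1.07+0.88)/2 × 0.5 = 0.4875
  [10.5→16.5]: (0.88+0.08)/2 × 6 = 2.88
  Sum = 145.5575 µg/mL·hr
k_e = ln2 / t½ = 0.693147 / 1.78 = 0.3894 hr^-1
Extrapolated tail: C_last / k_e = 0.08 / 0.3894 = 0.205
AUC_0→∞ = 145.5575 + 0.205 = 145.7625 µg/mL·hr

AUC = 146 µg/mL·hr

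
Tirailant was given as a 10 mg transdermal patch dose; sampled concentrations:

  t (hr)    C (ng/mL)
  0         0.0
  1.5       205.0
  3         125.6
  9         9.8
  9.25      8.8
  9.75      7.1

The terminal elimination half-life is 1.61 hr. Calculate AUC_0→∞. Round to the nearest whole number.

Trapezoidal AUC_0→9.75:
  [0→1.5]: (0.0+205.0)/2 × 1.5 = 153.75
  [1.5→3]: (205.0+125.6)/2 × 1.5 = 247.95
  [3→9]: (125.6+9.8)/2 × 6 = 406.2
  [9→9.25]: (9.8+8.8)/2 × 0.25 = 2.325
  [9.25→9.75]: (8.8+7.1)/2 × 0.5 = 3.975
  Sum = 814.2 ng/mL·hr
k_e = ln2 / t½ = 0.693147 / 1.61 = 0.4305 hr^-1
Extrapolated tail: C_last / k_e = 7.1 / 0.4305 = 16.492
AUC_0→∞ = 814.2 + 16.492 = 830.692 ng/mL·hr

AUC = 831 ng/mL·hr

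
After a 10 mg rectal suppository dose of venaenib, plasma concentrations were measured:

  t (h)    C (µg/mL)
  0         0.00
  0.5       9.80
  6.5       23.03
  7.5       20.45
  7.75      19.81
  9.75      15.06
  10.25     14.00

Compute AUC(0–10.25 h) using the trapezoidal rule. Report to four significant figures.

Trapezoidal AUC_0→10.25:
  [0→0.5]: (0.00+9.80)/2 × 0.5 = 2.45
  [0.5→6.5]: (9.80+23.03)/2 × 6 = 98.49
  [6.5→7.5]: (23.03+20.45)/2 × 1 = 21.74
  [7.5→7.75]: (20.45+19.81)/2 × 0.25 = 5.0325
  [7.75→9.75]: (19.81+15.06)/2 × 2 = 34.87
  [9.75→10.25]: (15.06+14.00)/2 × 0.5 = 7.265
  Sum = 169.8475 µg/mL·h

AUC = 169.8 µg/mL·h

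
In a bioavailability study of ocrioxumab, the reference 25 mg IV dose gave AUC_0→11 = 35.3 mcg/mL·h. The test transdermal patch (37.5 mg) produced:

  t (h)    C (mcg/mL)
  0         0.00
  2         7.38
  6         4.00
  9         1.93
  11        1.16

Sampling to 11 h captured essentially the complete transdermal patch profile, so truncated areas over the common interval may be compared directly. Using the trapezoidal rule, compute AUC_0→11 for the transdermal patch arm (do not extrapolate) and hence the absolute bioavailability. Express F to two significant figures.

F = 0.80

Trapezoidal AUC_0→11 (transdermal patch):
  [0→2]: (0.00+7.38)/2 × 2 = 7.38
  [2→6]: (7.38+4.00)/2 × 4 = 22.76
  [6→9]: (4.00+1.93)/2 × 3 = 8.895
  [9→11]: (1.93+1.16)/2 × 2 = 3.09
  Sum = 42.125 mcg/mL·h
F = (AUC_ev/D_ev)/(AUC_iv/D_iv) = (42.125/37.5)/(35.3/25) = 1.12333/1.412 = 0.7956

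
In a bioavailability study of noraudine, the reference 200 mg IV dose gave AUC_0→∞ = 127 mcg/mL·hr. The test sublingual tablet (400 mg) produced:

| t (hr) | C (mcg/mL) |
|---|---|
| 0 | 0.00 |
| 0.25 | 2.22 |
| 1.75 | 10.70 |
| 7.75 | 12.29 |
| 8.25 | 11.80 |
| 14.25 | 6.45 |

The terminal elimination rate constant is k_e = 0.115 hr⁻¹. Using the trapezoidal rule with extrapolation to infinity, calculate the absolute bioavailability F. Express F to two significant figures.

F = 0.77

Trapezoidal AUC_0→14.25 (sublingual tablet):
  [0→0.25]: (0.00+2.22)/2 × 0.25 = 0.2775
  [0.25→1.75]: (2.22+10.70)/2 × 1.5 = 9.69
  [1.75→7.75]: (10.70+12.29)/2 × 6 = 68.97
  [7.75→8.25]: (12.29+11.80)/2 × 0.5 = 6.0225
  [8.25→14.25]: (11.80+6.45)/2 × 6 = 54.75
  Sum = 139.71 mcg/mL·hr
Tail: C_last/k_e = 6.45/0.115 = 56.087
AUC_0→∞ (sublingual tablet) = 139.71 + 56.087 = 195.797 mcg/mL·hr
F = (AUC_ev/D_ev)/(AUC_iv/D_iv) = (195.797/400)/(127/200) = 0.4894925/0.635 = 0.7709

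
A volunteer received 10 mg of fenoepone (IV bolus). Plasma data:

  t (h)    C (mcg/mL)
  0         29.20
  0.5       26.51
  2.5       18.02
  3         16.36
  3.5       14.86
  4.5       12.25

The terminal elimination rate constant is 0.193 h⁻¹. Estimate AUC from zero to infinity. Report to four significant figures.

Trapezoidal AUC_0→4.5:
  [0→0.5]: (29.20+26.51)/2 × 0.5 = 13.9275
  [0.5→2.5]: (26.51+18.02)/2 × 2 = 44.53
  [2.5→3]: (18.02+16.36)/2 × 0.5 = 8.595
  [3→3.5]: (16.36+14.86)/2 × 0.5 = 7.805
  [3.5→4.5]: (14.86+12.25)/2 × 1 = 13.555
  Sum = 88.4125 mcg/mL·h
Extrapolated tail: C_last / k_e = 12.25 / 0.193 = 63.472
AUC_0→∞ = 88.4125 + 63.472 = 151.8845 mcg/mL·h

AUC = 151.9 mcg/mL·h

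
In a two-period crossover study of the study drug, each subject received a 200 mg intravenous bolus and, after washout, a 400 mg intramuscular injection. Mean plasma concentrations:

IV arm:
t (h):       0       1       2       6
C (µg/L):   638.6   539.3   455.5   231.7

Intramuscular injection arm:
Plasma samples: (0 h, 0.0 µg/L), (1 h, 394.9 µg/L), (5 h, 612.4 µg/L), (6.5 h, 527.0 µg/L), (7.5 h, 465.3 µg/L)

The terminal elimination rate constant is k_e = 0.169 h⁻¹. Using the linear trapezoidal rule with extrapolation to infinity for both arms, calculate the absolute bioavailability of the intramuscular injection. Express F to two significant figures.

Trapezoidal AUC_0→6 (IV):
  [0→1]: (638.6+539.3)/2 × 1 = 588.95
  [1→2]: (539.3+455.5)/2 × 1 = 497.4
  [2→6]: (455.5+231.7)/2 × 4 = 1374.4
  Sum = 2460.75 µg/L·h
IV tail: 231.7/0.169 = 1371.006; AUC_iv,0→∞ = 2460.75 + 1371.006 = 3831.756 µg/L·h
Trapezoidal AUC_0→7.5 (intramuscular injection):
  [0→1]: (0.0+394.9)/2 × 1 = 197.45
  [1→5]: (394.9+612.4)/2 × 4 = 2014.6
  [5→6.5]: (612.4+527.0)/2 × 1.5 = 854.55
  [6.5→7.5]: (527.0+465.3)/2 × 1 = 496.15
  Sum = 3562.75 µg/L·h
intramuscular injection tail: 465.3/0.169 = 2753.254; AUC_ev,0→∞ = 3562.75 + 2753.254 = 6316.004 µg/L·h
F = (AUC_ev/D_ev)/(AUC_iv/D_iv) = (6316.004/400)/(3831.756/200) = 15.79001/19.15878 = 0.8242

F = 0.82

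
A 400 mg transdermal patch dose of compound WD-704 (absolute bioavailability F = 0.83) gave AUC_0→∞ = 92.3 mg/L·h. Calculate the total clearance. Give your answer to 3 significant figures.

CL = F × Dose / AUC_0→∞
   = 0.83 × 400 / 92.3 = 3.59697 L/h

CL = 3.60 L/h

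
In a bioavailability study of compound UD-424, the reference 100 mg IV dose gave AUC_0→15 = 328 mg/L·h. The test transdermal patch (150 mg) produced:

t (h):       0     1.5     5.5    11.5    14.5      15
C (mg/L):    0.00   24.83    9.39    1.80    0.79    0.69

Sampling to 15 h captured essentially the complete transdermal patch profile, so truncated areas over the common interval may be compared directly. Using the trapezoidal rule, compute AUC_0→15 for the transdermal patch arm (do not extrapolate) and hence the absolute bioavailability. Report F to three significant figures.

Trapezoidal AUC_0→15 (transdermal patch):
  [0→1.5]: (0.00+24.83)/2 × 1.5 = 18.6225
  [1.5→5.5]: (24.83+9.39)/2 × 4 = 68.44
  [5.5→11.5]: (9.39+1.80)/2 × 6 = 33.57
  [11.5→14.5]: (1.80+0.79)/2 × 3 = 3.885
  [14.5→15]: (0.79+0.69)/2 × 0.5 = 0.37
  Sum = 124.8875 mg/L·h
F = (AUC_ev/D_ev)/(AUC_iv/D_iv) = (124.8875/150)/(328/100) = 0.832583/3.28 = 0.2538

F = 0.254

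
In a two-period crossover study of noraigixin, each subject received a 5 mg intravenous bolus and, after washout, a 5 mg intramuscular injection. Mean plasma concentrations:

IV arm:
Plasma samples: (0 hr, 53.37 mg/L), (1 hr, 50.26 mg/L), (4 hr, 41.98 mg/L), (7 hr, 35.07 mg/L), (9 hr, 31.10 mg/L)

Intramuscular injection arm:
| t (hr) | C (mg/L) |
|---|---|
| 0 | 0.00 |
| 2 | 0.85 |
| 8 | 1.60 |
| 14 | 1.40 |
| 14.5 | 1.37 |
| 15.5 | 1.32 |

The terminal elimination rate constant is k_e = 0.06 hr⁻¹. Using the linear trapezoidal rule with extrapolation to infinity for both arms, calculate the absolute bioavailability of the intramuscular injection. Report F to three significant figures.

Trapezoidal AUC_0→9 (IV):
  [0→1]: (53.37+50.26)/2 × 1 = 51.815
  [1→4]: (50.26+41.98)/2 × 3 = 138.36
  [4→7]: (41.98+35.07)/2 × 3 = 115.575
  [7→9]: (35.07+31.10)/2 × 2 = 66.17
  Sum = 371.92 mg/L·hr
IV tail: 31.10/0.06 = 518.333; AUC_iv,0→∞ = 371.92 + 518.333 = 890.253 mg/L·hr
Trapezoidal AUC_0→15.5 (intramuscular injection):
  [0→2]: (0.00+0.85)/2 × 2 = 0.85
  [2→8]: (0.85+1.60)/2 × 6 = 7.35
  [8→14]: (1.60+1.40)/2 × 6 = 9.0
  [14→14.5]: (1.40+1.37)/2 × 0.5 = 0.6925
  [14.5→15.5]: (1.37+1.32)/2 × 1 = 1.345
  Sum = 19.2375 mg/L·hr
intramuscular injection tail: 1.32/0.06 = 22.000; AUC_ev,0→∞ = 19.2375 + 22.000 = 41.2375 mg/L·hr
F = (AUC_ev/D_ev)/(AUC_iv/D_iv) = (41.2375/5)/(890.253/5) = 8.2475/178.0506 = 0.0463

F = 0.0463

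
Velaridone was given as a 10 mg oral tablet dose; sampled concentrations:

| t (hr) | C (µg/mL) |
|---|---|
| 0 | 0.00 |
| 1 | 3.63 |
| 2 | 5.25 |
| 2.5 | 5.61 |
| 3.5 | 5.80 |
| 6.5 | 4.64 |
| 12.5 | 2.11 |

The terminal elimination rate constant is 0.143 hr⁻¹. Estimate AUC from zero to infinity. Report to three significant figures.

Trapezoidal AUC_0→12.5:
  [0→1]: (0.00+3.63)/2 × 1 = 1.815
  [1→2]: (3.63+5.25)/2 × 1 = 4.44
  [2→2.5]: (5.25+5.61)/2 × 0.5 = 2.715
  [2.5→3.5]: (5.61+5.80)/2 × 1 = 5.705
  [3.5→6.5]: (5.80+4.64)/2 × 3 = 15.66
  [6.5→12.5]: (4.64+2.11)/2 × 6 = 20.25
  Sum = 50.585 µg/mL·hr
Extrapolated tail: C_last / k_e = 2.11 / 0.143 = 14.755
AUC_0→∞ = 50.585 + 14.755 = 65.34 µg/mL·hr

AUC = 65.3 µg/mL·hr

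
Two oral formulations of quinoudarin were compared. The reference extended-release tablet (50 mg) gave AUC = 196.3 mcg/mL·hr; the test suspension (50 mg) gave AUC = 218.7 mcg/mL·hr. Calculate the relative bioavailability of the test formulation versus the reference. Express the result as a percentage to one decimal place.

F_rel = (AUC_test/D_test) / (AUC_ref/D_ref)
      = (218.7/50) / (196.3/50)
      = 4.374 / 3.926 = 1.1141 = 111.41%

F_rel = 111.4%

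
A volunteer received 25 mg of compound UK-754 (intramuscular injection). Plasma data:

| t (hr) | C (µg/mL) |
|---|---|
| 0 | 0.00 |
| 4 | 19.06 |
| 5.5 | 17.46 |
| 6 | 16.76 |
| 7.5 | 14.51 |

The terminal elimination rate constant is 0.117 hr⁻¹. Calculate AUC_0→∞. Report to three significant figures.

AUC = 222 µg/mL·hr

Trapezoidal AUC_0→7.5:
  [0→4]: (0.00+19.06)/2 × 4 = 38.12
  [4→5.5]: (19.06+17.46)/2 × 1.5 = 27.39
  [5.5→6]: (17.46+16.76)/2 × 0.5 = 8.555
  [6→7.5]: (16.76+14.51)/2 × 1.5 = 23.4525
  Sum = 97.5175 µg/mL·hr
Extrapolated tail: C_last / k_e = 14.51 / 0.117 = 124.017
AUC_0→∞ = 97.5175 + 124.017 = 221.5345 µg/mL·hr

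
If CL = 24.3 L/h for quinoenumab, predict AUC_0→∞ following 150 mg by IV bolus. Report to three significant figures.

AUC = 6.17 mg/L·h

AUC_0→∞ = Dose_iv / CL
        = 150 / 24.3 = 6.17284 mg/L·h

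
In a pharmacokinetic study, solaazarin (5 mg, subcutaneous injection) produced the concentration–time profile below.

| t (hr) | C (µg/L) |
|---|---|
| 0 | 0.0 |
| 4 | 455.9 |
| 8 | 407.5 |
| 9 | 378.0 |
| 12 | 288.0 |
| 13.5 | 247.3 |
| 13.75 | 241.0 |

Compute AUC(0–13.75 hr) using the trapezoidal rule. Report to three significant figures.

Trapezoidal AUC_0→13.75:
  [0→4]: (0.0+455.9)/2 × 4 = 911.8
  [4→8]: (455.9+407.5)/2 × 4 = 1726.8
  [8→9]: (407.5+378.0)/2 × 1 = 392.75
  [9→12]: (378.0+288.0)/2 × 3 = 999.0
  [12→13.5]: (288.0+247.3)/2 × 1.5 = 401.475
  [13.5→13.75]: (247.3+241.0)/2 × 0.25 = 61.0375
  Sum = 4492.8625 µg/L·hr

AUC = 4490 µg/L·hr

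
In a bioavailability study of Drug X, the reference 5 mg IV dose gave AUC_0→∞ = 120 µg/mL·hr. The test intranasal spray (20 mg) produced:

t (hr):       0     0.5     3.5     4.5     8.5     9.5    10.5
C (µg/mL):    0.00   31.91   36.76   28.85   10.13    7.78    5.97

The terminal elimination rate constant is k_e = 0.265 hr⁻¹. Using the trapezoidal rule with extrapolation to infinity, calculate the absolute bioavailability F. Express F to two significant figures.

F = 0.54

Trapezoidal AUC_0→10.5 (intranasal spray):
  [0→0.5]: (0.00+31.91)/2 × 0.5 = 7.9775
  [0.5→3.5]: (31.91+36.76)/2 × 3 = 103.005
  [3.5→4.5]: (36.76+28.85)/2 × 1 = 32.805
  [4.5→8.5]: (28.85+10.13)/2 × 4 = 77.96
  [8.5→9.5]: (10.13+7.78)/2 × 1 = 8.955
  [9.5→10.5]: (7.78+5.97)/2 × 1 = 6.875
  Sum = 237.5775 µg/mL·hr
Tail: C_last/k_e = 5.97/0.265 = 22.528
AUC_0→∞ (intranasal spray) = 237.5775 + 22.528 = 260.1055 µg/mL·hr
F = (AUC_ev/D_ev)/(AUC_iv/D_iv) = (260.1055/20)/(120/5) = 13.005275/24 = 0.5419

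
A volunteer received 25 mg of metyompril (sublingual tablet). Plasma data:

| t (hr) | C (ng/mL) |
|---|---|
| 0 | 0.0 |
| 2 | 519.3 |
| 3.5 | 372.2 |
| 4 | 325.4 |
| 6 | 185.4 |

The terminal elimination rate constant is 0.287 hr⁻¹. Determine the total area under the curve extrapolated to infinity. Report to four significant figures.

Trapezoidal AUC_0→6:
  [0→2]: (0.0+519.3)/2 × 2 = 519.3
  [2→3.5]: (519.3+372.2)/2 × 1.5 = 668.625
  [3.5→4]: (372.2+325.4)/2 × 0.5 = 174.4
  [4→6]: (325.4+185.4)/2 × 2 = 510.8
  Sum = 1873.125 ng/mL·hr
Extrapolated tail: C_last / k_e = 185.4 / 0.287 = 645.993
AUC_0→∞ = 1873.125 + 645.993 = 2519.118 ng/mL·hr

AUC = 2519 ng/mL·hr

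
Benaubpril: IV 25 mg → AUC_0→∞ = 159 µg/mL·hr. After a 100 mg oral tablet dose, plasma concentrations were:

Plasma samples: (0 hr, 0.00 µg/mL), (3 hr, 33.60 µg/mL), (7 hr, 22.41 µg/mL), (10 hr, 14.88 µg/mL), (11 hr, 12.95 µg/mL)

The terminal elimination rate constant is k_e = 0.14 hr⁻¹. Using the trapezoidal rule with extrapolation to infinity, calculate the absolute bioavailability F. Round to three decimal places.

Trapezoidal AUC_0→11 (oral tablet):
  [0→3]: (0.00+33.60)/2 × 3 = 50.4
  [3→7]: (33.60+22.41)/2 × 4 = 112.02
  [7→10]: (22.41+14.88)/2 × 3 = 55.935
  [10→11]: (14.88+12.95)/2 × 1 = 13.915
  Sum = 232.27 µg/mL·hr
Tail: C_last/k_e = 12.95/0.14 = 92.500
AUC_0→∞ (oral tablet) = 232.27 + 92.500 = 324.77 µg/mL·hr
F = (AUC_ev/D_ev)/(AUC_iv/D_iv) = (324.77/100)/(159/25) = 3.2477/6.36 = 0.5106

F = 0.511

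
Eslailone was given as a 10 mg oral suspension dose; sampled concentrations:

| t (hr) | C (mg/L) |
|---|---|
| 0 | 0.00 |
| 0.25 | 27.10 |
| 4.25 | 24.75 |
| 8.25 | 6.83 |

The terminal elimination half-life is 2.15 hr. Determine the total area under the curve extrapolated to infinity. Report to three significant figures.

AUC = 191 mg/L·hr

Trapezoidal AUC_0→8.25:
  [0→0.25]: (0.00+27.10)/2 × 0.25 = 3.3875
  [0.25→4.25]: (27.10+24.75)/2 × 4 = 103.7
  [4.25→8.25]: (24.75+6.83)/2 × 4 = 63.16
  Sum = 170.2475 mg/L·hr
k_e = ln2 / t½ = 0.693147 / 2.15 = 0.3224 hr^-1
Extrapolated tail: C_last / k_e = 6.83 / 0.3224 = 21.185
AUC_0→∞ = 170.2475 + 21.185 = 191.4325 mg/L·hr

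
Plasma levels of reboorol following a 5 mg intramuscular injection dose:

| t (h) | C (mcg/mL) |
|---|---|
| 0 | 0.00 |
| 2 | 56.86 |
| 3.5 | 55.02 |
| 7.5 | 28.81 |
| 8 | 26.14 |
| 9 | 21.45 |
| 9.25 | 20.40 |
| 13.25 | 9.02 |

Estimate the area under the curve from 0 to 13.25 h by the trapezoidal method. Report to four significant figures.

Trapezoidal AUC_0→13.25:
  [0→2]: (0.00+56.86)/2 × 2 = 56.86
  [2→3.5]: (56.86+55.02)/2 × 1.5 = 83.91
  [3.5→7.5]: (55.02+28.81)/2 × 4 = 167.66
  [7.5→8]: (28.81+26.14)/2 × 0.5 = 13.7375
  [8→9]: (26.14+21.45)/2 × 1 = 23.795
  [9→9.25]: (21.45+20.40)/2 × 0.25 = 5.23125
  [9.25→13.25]: (20.40+9.02)/2 × 4 = 58.84
  Sum = 410.03375 mcg/mL·h

AUC = 410.0 mcg/mL·h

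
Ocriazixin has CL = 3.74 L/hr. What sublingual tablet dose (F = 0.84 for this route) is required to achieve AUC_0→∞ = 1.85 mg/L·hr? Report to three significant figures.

Dose = 8.24 mg

Dose = CL × AUC_0→∞ / F
     = 3.74 × 1.85 / 0.84 = 8.2369 mg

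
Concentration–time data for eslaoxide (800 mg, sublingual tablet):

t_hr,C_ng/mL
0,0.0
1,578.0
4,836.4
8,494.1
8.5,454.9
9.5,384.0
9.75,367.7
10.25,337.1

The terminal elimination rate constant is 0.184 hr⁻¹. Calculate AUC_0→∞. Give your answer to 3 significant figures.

Trapezoidal AUC_0→10.25:
  [0→1]: (0.0+578.0)/2 × 1 = 289.0
  [1→4]: (578.0+836.4)/2 × 3 = 2121.6
  [4→8]: (836.4+494.1)/2 × 4 = 2661.0
  [8→8.5]: (494.1+454.9)/2 × 0.5 = 237.25
  [8.5→9.5]: (454.9+384.0)/2 × 1 = 419.45
  [9.5→9.75]: (384.0+367.7)/2 × 0.25 = 93.9625
  [9.75→10.25]: (367.7+337.1)/2 × 0.5 = 176.2
  Sum = 5998.4625 ng/mL·hr
Extrapolated tail: C_last / k_e = 337.1 / 0.184 = 1832.065
AUC_0→∞ = 5998.4625 + 1832.065 = 7830.5275 ng/mL·hr

AUC = 7830 ng/mL·hr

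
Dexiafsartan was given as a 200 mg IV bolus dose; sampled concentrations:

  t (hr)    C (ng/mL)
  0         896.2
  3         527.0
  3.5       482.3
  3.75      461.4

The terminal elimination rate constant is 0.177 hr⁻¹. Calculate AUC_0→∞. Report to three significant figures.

Trapezoidal AUC_0→3.75:
  [0→3]: (896.2+527.0)/2 × 3 = 2134.8
  [3→3.5]: (527.0+482.3)/2 × 0.5 = 252.325
  [3.5→3.75]: (482.3+461.4)/2 × 0.25 = 117.9625
  Sum = 2505.0875 ng/mL·hr
Extrapolated tail: C_last / k_e = 461.4 / 0.177 = 2606.780
AUC_0→∞ = 2505.0875 + 2606.780 = 5111.8675 ng/mL·hr

AUC = 5110 ng/mL·hr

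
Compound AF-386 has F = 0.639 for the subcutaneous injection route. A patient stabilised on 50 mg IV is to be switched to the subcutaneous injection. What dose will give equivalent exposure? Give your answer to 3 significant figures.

For equal systemic exposure: F × D_ev = D_iv
D_ev = D_iv / F = 50 / 0.639 = 78.2473 mg

D_subcutaneous = 78.2 mg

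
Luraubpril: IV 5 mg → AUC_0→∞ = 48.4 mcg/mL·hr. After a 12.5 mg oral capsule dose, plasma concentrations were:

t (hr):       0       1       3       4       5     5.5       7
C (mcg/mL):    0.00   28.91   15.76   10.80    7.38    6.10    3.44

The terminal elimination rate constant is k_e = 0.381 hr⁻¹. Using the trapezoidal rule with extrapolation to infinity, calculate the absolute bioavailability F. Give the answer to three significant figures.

F = 0.835

Trapezoidal AUC_0→7 (oral capsule):
  [0→1]: (0.00+28.91)/2 × 1 = 14.455
  [1→3]: (28.91+15.76)/2 × 2 = 44.67
  [3→4]: (15.76+10.80)/2 × 1 = 13.28
  [4→5]: (10.80+7.38)/2 × 1 = 9.09
  [5→5.5]: (7.38+6.10)/2 × 0.5 = 3.37
  [5.5→7]: (6.10+3.44)/2 × 1.5 = 7.155
  Sum = 92.02 mcg/mL·hr
Tail: C_last/k_e = 3.44/0.381 = 9.029
AUC_0→∞ (oral capsule) = 92.02 + 9.029 = 101.049 mcg/mL·hr
F = (AUC_ev/D_ev)/(AUC_iv/D_iv) = (101.049/12.5)/(48.4/5) = 8.08392/9.68 = 0.8351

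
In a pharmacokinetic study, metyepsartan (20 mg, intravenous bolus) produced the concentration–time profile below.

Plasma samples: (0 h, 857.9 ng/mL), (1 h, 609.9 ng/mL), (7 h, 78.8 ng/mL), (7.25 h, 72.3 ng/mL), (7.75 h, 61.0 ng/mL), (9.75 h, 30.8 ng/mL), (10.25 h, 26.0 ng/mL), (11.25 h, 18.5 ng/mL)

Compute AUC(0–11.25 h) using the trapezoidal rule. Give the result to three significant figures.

Trapezoidal AUC_0→11.25:
  [0→1]: (857.9+609.9)/2 × 1 = 733.9
  [1→7]: (609.9+78.8)/2 × 6 = 2066.1
  [7→7.25]: (78.8+72.3)/2 × 0.25 = 18.8875
  [7.25→7.75]: (72.3+61.0)/2 × 0.5 = 33.325
  [7.75→9.75]: (61.0+30.8)/2 × 2 = 91.8
  [9.75→10.25]: (30.8+26.0)/2 × 0.5 = 14.2
  [10.25→11.25]: (26.0+18.5)/2 × 1 = 22.25
  Sum = 2980.4625 ng/mL·h

AUC = 2980 ng/mL·h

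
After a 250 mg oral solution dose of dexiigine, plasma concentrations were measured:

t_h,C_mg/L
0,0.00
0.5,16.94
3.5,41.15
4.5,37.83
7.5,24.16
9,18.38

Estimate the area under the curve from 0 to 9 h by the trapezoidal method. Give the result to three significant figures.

AUC = 256 mg/L·h

Trapezoidal AUC_0→9:
  [0→0.5]: (0.00+16.94)/2 × 0.5 = 4.235
  [0.5→3.5]: (16.94+41.15)/2 × 3 = 87.135
  [3.5→4.5]: (41.15+37.83)/2 × 1 = 39.49
  [4.5→7.5]: (37.83+24.16)/2 × 3 = 92.985
  [7.5→9]: (24.16+18.38)/2 × 1.5 = 31.905
  Sum = 255.75 mg/L·h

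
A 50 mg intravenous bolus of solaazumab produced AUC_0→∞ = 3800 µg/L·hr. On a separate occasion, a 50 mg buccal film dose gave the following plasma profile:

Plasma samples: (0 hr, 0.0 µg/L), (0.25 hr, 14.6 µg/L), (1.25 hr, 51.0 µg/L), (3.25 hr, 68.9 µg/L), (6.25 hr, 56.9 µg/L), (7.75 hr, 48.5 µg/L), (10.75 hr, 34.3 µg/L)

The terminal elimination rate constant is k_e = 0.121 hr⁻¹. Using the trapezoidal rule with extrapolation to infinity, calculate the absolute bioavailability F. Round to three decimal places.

Trapezoidal AUC_0→10.75 (buccal film):
  [0→0.25]: (0.0+14.6)/2 × 0.25 = 1.825
  [0.25→1.25]: (14.6+51.0)/2 × 1 = 32.8
  [1.25→3.25]: (51.0+68.9)/2 × 2 = 119.9
  [3.25→6.25]: (68.9+56.9)/2 × 3 = 188.7
  [6.25→7.75]: (56.9+48.5)/2 × 1.5 = 79.05
  [7.75→10.75]: (48.5+34.3)/2 × 3 = 124.2
  Sum = 546.475 µg/L·hr
Tail: C_last/k_e = 34.3/0.121 = 283.471
AUC_0→∞ (buccal film) = 546.475 + 283.471 = 829.946 µg/L·hr
F = (AUC_ev/D_ev)/(AUC_iv/D_iv) = (829.946/50)/(3800/50) = 16.59892/76 = 0.2184

F = 0.218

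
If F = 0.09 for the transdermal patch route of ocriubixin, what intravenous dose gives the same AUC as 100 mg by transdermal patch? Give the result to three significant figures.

Systemic exposure from an extravascular dose = F × D_ev, so the equivalent IV dose is F × D_ev.
D_iv = F × D_ev = 0.09 × 100 = 9 mg

D_iv = 9.00 mg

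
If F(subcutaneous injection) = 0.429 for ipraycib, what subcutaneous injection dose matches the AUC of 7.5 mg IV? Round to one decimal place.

D_subcutaneous = 17.5 mg

For equal systemic exposure: F × D_ev = D_iv
D_ev = D_iv / F = 7.5 / 0.429 = 17.4825 mg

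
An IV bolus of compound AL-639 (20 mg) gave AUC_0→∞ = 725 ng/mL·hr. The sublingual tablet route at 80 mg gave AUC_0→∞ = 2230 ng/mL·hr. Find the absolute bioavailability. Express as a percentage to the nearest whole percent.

F = 77%

F = (AUC_ev / D_ev) / (AUC_iv / D_iv)
  = (2230/80) / (725/20)
  = 27.875 / 36.25 = 0.7690
  = 76.90%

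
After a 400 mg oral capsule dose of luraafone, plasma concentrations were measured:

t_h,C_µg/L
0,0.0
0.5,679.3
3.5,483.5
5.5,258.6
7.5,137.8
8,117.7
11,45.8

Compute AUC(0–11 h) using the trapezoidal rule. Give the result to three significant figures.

AUC = 3360 µg/L·h

Trapezoidal AUC_0→11:
  [0→0.5]: (0.0+679.3)/2 × 0.5 = 169.825
  [0.5→3.5]: (679.3+483.5)/2 × 3 = 1744.2
  [3.5→5.5]: (483.5+258.6)/2 × 2 = 742.1
  [5.5→7.5]: (258.6+137.8)/2 × 2 = 396.4
  [7.5→8]: (137.8+117.7)/2 × 0.5 = 63.875
  [8→11]: (117.7+45.8)/2 × 3 = 245.25
  Sum = 3361.65 µg/L·h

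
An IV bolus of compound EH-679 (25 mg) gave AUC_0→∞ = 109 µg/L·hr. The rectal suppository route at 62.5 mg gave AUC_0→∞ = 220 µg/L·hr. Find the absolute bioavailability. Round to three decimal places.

F = 0.807

F = (AUC_ev / D_ev) / (AUC_iv / D_iv)
  = (220/62.5) / (109/25)
  = 3.52 / 4.36 = 0.8073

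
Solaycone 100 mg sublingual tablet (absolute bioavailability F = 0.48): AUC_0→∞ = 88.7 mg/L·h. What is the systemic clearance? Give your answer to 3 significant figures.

CL = F × Dose / AUC_0→∞
   = 0.48 × 100 / 88.7 = 0.54115 L/h

CL = 0.541 L/h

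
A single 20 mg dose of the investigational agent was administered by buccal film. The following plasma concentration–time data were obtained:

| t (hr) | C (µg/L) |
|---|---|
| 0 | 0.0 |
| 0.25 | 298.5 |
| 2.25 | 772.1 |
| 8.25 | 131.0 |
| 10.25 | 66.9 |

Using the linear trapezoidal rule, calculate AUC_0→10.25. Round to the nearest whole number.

AUC = 4015 µg/L·hr

Trapezoidal AUC_0→10.25:
  [0→0.25]: (0.0+298.5)/2 × 0.25 = 37.3125
  [0.25→2.25]: (298.5+772.1)/2 × 2 = 1070.6
  [2.25→8.25]: (772.1+131.0)/2 × 6 = 2709.3
  [8.25→10.25]: (131.0+66.9)/2 × 2 = 197.9
  Sum = 4015.1125 µg/L·hr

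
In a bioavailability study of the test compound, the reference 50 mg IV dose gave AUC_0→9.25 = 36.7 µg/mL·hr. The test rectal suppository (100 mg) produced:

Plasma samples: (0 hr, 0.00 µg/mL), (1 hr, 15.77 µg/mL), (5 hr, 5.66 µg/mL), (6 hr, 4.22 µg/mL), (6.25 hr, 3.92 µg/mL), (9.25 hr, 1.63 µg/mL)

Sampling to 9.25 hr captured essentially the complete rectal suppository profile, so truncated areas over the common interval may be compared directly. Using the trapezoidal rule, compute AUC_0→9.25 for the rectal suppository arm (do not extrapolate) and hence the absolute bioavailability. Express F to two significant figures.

Trapezoidal AUC_0→9.25 (rectal suppository):
  [0→1]: (0.00+15.77)/2 × 1 = 7.885
  [1→5]: (15.77+5.66)/2 × 4 = 42.86
  [5→6]: (5.66+4.22)/2 × 1 = 4.94
  [6→6.25]: (4.22+3.92)/2 × 0.25 = 1.0175
  [6.25→9.25]: (3.92+1.63)/2 × 3 = 8.325
  Sum = 65.0275 µg/mL·hr
F = (AUC_ev/D_ev)/(AUC_iv/D_iv) = (65.0275/100)/(36.7/50) = 0.650275/0.734 = 0.8859

F = 0.89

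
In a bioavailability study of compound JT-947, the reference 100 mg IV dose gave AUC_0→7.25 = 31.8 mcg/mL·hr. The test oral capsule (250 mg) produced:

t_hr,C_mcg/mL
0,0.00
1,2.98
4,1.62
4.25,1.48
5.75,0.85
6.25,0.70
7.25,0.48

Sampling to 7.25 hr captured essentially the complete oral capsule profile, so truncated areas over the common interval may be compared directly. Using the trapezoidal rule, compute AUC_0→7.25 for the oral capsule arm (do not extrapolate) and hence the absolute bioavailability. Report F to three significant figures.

Trapezoidal AUC_0→7.25 (oral capsule):
  [0→1]: (0.00+2.98)/2 × 1 = 1.49
  [1→4]: (2.98+1.62)/2 × 3 = 6.9
  [4→4.25]: (1.62+1.48)/2 × 0.25 = 0.3875
  [4.25→5.75]: (1.48+0.85)/2 × 1.5 = 1.7475
  [5.75→6.25]: (0.85+0.70)/2 × 0.5 = 0.3875
  [6.25→7.25]: (0.70+0.48)/2 × 1 = 0.59
  Sum = 11.5025 mcg/mL·hr
F = (AUC_ev/D_ev)/(AUC_iv/D_iv) = (11.5025/250)/(31.8/100) = 0.04601/0.318 = 0.1447

F = 0.145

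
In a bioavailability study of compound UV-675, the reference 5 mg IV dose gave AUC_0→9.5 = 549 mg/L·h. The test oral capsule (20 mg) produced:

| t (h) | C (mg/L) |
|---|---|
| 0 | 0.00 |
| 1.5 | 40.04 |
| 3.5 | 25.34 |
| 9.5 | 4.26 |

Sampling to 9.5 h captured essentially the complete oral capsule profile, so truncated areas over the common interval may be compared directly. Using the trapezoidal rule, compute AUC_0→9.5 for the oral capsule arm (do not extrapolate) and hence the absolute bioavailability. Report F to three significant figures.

F = 0.0839

Trapezoidal AUC_0→9.5 (oral capsule):
  [0→1.5]: (0.00+40.04)/2 × 1.5 = 30.03
  [1.5→3.5]: (40.04+25.34)/2 × 2 = 65.38
  [3.5→9.5]: (25.34+4.26)/2 × 6 = 88.8
  Sum = 184.21 mg/L·h
F = (AUC_ev/D_ev)/(AUC_iv/D_iv) = (184.21/20)/(549/5) = 9.2105/109.8 = 0.0839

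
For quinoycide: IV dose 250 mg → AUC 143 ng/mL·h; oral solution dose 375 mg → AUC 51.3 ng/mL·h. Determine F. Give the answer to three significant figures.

F = (AUC_ev / D_ev) / (AUC_iv / D_iv)
  = (51.3/375) / (143/250)
  = 0.1368 / 0.572 = 0.2392

F = 0.239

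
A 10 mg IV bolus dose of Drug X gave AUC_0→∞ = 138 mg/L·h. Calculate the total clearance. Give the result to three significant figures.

CL = Dose_iv / AUC_0→∞
   = 10 / 138 = 0.0724638 L/h

CL = 0.0725 L/h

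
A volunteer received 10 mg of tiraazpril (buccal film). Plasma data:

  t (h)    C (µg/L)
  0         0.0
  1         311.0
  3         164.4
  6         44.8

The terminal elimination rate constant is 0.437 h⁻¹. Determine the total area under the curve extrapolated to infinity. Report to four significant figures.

AUC = 1047 µg/L·h

Trapezoidal AUC_0→6:
  [0→1]: (0.0+311.0)/2 × 1 = 155.5
  [1→3]: (311.0+164.4)/2 × 2 = 475.4
  [3→6]: (164.4+44.8)/2 × 3 = 313.8
  Sum = 944.7 µg/L·h
Extrapolated tail: C_last / k_e = 44.8 / 0.437 = 102.517
AUC_0→∞ = 944.7 + 102.517 = 1047.217 µg/L·h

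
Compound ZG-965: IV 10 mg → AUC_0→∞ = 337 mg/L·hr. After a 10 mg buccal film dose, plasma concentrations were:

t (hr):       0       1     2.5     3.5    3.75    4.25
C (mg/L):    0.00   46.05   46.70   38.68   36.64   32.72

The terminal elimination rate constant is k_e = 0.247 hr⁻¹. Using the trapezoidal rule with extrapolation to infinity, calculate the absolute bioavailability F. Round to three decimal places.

Trapezoidal AUC_0→4.25 (buccal film):
  [0→1]: (0.00+46.05)/2 × 1 = 23.025
  [1→2.5]: (46.05+46.70)/2 × 1.5 = 69.5625
  [2.5→3.5]: (46.70+38.68)/2 × 1 = 42.69
  [3.5→3.75]: (38.68+36.64)/2 × 0.25 = 9.415
  [3.75→4.25]: (36.64+32.72)/2 × 0.5 = 17.34
  Sum = 162.0325 mg/L·hr
Tail: C_last/k_e = 32.72/0.247 = 132.470
AUC_0→∞ (buccal film) = 162.0325 + 132.470 = 294.5025 mg/L·hr
F = (AUC_ev/D_ev)/(AUC_iv/D_iv) = (294.5025/10)/(337/10) = 29.45025/33.7 = 0.8739

F = 0.874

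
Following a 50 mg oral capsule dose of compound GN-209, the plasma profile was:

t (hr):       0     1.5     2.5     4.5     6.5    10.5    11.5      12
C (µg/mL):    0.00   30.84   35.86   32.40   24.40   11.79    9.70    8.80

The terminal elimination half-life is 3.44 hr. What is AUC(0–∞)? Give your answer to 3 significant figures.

AUC = 313 µg/mL·hr

Trapezoidal AUC_0→12:
  [0→1.5]: (0.00+30.84)/2 × 1.5 = 23.13
  [1.5→2.5]: (30.84+35.86)/2 × 1 = 33.35
  [2.5→4.5]: (35.86+32.40)/2 × 2 = 68.26
  [4.5→6.5]: (32.40+24.40)/2 × 2 = 56.8
  [6.5→10.5]: (24.40+11.79)/2 × 4 = 72.38
  [10.5→11.5]: (11.79+9.70)/2 × 1 = 10.745
  [11.5→12]: (9.70+8.80)/2 × 0.5 = 4.625
  Sum = 269.29 µg/mL·hr
k_e = ln2 / t½ = 0.693147 / 3.44 = 0.2015 hr^-1
Extrapolated tail: C_last / k_e = 8.80 / 0.2015 = 43.672
AUC_0→∞ = 269.29 + 43.672 = 312.962 µg/mL·hr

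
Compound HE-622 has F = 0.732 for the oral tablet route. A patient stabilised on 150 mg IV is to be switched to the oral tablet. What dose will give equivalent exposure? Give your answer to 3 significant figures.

For equal systemic exposure: F × D_ev = D_iv
D_ev = D_iv / F = 150 / 0.732 = 204.918 mg

D_oral = 205 mg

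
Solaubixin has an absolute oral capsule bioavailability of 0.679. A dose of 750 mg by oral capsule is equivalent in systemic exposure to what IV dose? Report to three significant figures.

Systemic exposure from an extravascular dose = F × D_ev, so the equivalent IV dose is F × D_ev.
D_iv = F × D_ev = 0.679 × 750 = 509.25 mg

D_iv = 509 mg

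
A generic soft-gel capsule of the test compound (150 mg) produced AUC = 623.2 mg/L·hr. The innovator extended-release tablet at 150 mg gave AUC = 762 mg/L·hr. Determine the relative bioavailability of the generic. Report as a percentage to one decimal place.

F_rel = (AUC_test/D_test) / (AUC_ref/D_ref)
      = (623.2/150) / (762/150)
      = 4.15467 / 5.08 = 0.8178 = 81.78%

F_rel = 81.8%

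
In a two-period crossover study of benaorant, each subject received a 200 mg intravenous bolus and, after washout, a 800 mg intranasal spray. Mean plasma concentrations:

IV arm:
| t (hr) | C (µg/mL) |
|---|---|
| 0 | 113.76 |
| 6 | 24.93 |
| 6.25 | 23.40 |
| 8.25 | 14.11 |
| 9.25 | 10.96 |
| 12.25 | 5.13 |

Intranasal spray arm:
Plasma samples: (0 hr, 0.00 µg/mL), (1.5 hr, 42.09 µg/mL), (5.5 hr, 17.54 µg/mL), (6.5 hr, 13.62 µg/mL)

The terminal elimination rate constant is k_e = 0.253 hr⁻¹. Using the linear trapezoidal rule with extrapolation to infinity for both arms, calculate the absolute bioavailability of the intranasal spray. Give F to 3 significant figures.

Trapezoidal AUC_0→12.25 (IV):
  [0→6]: (113.76+24.93)/2 × 6 = 416.07
  [6→6.25]: (24.93+23.40)/2 × 0.25 = 6.04125
  [6.25→8.25]: (23.40+14.11)/2 × 2 = 37.51
  [8.25→9.25]: (14.11+10.96)/2 × 1 = 12.535
  [9.25→12.25]: (10.96+5.13)/2 × 3 = 24.135
  Sum = 496.29125 µg/mL·hr
IV tail: 5.13/0.253 = 20.277; AUC_iv,0→∞ = 496.29125 + 20.277 = 516.56825 µg/mL·hr
Trapezoidal AUC_0→6.5 (intranasal spray):
  [0→1.5]: (0.00+42.09)/2 × 1.5 = 31.5675
  [1.5→5.5]: (42.09+17.54)/2 × 4 = 119.26
  [5.5→6.5]: (17.54+13.62)/2 × 1 = 15.58
  Sum = 166.4075 µg/mL·hr
intranasal spray tail: 13.62/0.253 = 53.834; AUC_ev,0→∞ = 166.4075 + 53.834 = 220.2415 µg/mL·hr
F = (AUC_ev/D_ev)/(AUC_iv/D_iv) = (220.2415/800)/(516.56825/200) = 0.275302/2.58284 = 0.1066

F = 0.107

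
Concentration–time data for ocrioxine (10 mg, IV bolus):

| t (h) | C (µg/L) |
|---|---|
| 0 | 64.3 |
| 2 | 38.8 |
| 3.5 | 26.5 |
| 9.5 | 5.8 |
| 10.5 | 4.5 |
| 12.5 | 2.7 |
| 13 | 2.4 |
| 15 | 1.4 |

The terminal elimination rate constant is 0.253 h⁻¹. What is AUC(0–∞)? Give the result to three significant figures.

Trapezoidal AUC_0→15:
  [0→2]: (64.3+38.8)/2 × 2 = 103.1
  [2→3.5]: (38.8+26.5)/2 × 1.5 = 48.975
  [3.5→9.5]: (26.5+5.8)/2 × 6 = 96.9
  [9.5→10.5]: (5.8+4.5)/2 × 1 = 5.15
  [10.5→12.5]: (4.5+2.7)/2 × 2 = 7.2
  [12.5→13]: (2.7+2.4)/2 × 0.5 = 1.275
  [13→15]: (2.4+1.4)/2 × 2 = 3.8
  Sum = 266.4 µg/L·h
Extrapolated tail: C_last / k_e = 1.4 / 0.253 = 5.534
AUC_0→∞ = 266.4 + 5.534 = 271.934 µg/L·h

AUC = 272 µg/L·h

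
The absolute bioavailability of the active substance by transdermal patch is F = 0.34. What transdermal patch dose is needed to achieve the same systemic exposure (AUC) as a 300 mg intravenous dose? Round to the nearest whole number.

For equal systemic exposure: F × D_ev = D_iv
D_ev = D_iv / F = 300 / 0.34 = 882.353 mg

D_transdermal = 882 mg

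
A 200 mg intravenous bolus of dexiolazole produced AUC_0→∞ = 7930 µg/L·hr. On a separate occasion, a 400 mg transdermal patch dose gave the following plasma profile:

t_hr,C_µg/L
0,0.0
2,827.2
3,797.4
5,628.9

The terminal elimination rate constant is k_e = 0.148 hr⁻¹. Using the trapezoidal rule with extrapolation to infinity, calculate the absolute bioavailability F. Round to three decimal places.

Trapezoidal AUC_0→5 (transdermal patch):
  [0→2]: (0.0+827.2)/2 × 2 = 827.2
  [2→3]: (827.2+797.4)/2 × 1 = 812.3
  [3→5]: (797.4+628.9)/2 × 2 = 1426.3
  Sum = 3065.8 µg/L·hr
Tail: C_last/k_e = 628.9/0.148 = 4249.324
AUC_0→∞ (transdermal patch) = 3065.8 + 4249.324 = 7315.124 µg/L·hr
F = (AUC_ev/D_ev)/(AUC_iv/D_iv) = (7315.124/400)/(7930/200) = 18.28781/39.65 = 0.4612

F = 0.461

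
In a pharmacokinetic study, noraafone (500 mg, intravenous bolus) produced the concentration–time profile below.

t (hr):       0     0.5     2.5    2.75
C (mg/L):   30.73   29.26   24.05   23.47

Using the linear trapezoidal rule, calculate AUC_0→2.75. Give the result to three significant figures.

Trapezoidal AUC_0→2.75:
  [0→0.5]: (30.73+29.26)/2 × 0.5 = 14.9975
  [0.5→2.5]: (29.26+24.05)/2 × 2 = 53.31
  [2.5→2.75]: (24.05+23.47)/2 × 0.25 = 5.94
  Sum = 74.2475 mg/L·hr

AUC = 74.2 mg/L·hr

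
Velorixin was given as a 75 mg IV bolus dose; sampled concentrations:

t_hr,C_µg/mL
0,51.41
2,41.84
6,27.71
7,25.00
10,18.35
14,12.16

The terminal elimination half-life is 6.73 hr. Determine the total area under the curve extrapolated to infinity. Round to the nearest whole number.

AUC = 503 µg/mL·hr

Trapezoidal AUC_0→14:
  [0→2]: (51.41+41.84)/2 × 2 = 93.25
  [2→6]: (41.84+27.71)/2 × 4 = 139.1
  [6→7]: (27.71+25.00)/2 × 1 = 26.355
  [7→10]: (25.00+18.35)/2 × 3 = 65.025
  [10→14]: (18.35+12.16)/2 × 4 = 61.02
  Sum = 384.75 µg/mL·hr
k_e = ln2 / t½ = 0.693147 / 6.73 = 0.1030 hr^-1
Extrapolated tail: C_last / k_e = 12.16 / 0.103 = 118.058
AUC_0→∞ = 384.75 + 118.058 = 502.808 µg/mL·hr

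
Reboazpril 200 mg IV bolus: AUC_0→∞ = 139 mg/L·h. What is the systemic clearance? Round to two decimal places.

CL = Dose_iv / AUC_0→∞
   = 200 / 139 = 1.43885 L/h

CL = 1.44 L/h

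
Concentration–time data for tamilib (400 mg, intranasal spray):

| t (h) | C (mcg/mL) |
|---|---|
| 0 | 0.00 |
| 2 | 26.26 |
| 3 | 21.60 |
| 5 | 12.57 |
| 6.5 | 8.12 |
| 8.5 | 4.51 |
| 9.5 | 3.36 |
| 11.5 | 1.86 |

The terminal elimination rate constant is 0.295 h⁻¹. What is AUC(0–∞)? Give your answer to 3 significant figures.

Trapezoidal AUC_0→11.5:
  [0→2]: (0.00+26.26)/2 × 2 = 26.26
  [2→3]: (26.26+21.60)/2 × 1 = 23.93
  [3→5]: (21.60+12.57)/2 × 2 = 34.17
  [5→6.5]: (12.57+8.12)/2 × 1.5 = 15.5175
  [6.5→8.5]: (8.12+4.51)/2 × 2 = 12.63
  [8.5→9.5]: (4.51+3.36)/2 × 1 = 3.935
  [9.5→11.5]: (3.36+1.86)/2 × 2 = 5.22
  Sum = 121.6625 mcg/mL·h
Extrapolated tail: C_last / k_e = 1.86 / 0.295 = 6.305
AUC_0→∞ = 121.6625 + 6.305 = 127.9675 mcg/mL·h

AUC = 128 mcg/mL·h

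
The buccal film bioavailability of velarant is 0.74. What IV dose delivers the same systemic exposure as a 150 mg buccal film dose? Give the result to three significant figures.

Systemic exposure from an extravascular dose = F × D_ev, so the equivalent IV dose is F × D_ev.
D_iv = F × D_ev = 0.74 × 150 = 111 mg

D_iv = 111 mg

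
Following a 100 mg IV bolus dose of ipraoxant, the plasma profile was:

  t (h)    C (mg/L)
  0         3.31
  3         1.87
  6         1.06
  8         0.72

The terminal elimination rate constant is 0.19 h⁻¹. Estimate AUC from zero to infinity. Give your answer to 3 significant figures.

AUC = 17.7 mg/L·h

Trapezoidal AUC_0→8:
  [0→3]: (3.31+1.87)/2 × 3 = 7.77
  [3→6]: (1.87+1.06)/2 × 3 = 4.395
  [6→8]: (1.06+0.72)/2 × 2 = 1.78
  Sum = 13.945 mg/L·h
Extrapolated tail: C_last / k_e = 0.72 / 0.19 = 3.789
AUC_0→∞ = 13.945 + 3.789 = 17.734 mg/L·h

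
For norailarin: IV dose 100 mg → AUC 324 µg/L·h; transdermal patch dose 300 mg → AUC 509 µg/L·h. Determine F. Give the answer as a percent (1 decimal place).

F = (AUC_ev / D_ev) / (AUC_iv / D_iv)
  = (509/300) / (324/100)
  = 1.69667 / 3.24 = 0.5237
  = 52.37%

F = 52.4%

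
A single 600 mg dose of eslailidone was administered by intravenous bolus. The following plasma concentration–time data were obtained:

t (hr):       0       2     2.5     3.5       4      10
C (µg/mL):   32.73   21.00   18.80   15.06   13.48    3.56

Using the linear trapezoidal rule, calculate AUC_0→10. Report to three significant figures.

AUC = 139 µg/mL·hr

Trapezoidal AUC_0→10:
  [0→2]: (32.73+21.00)/2 × 2 = 53.73
  [2→2.5]: (21.00+18.80)/2 × 0.5 = 9.95
  [2.5→3.5]: (18.80+15.06)/2 × 1 = 16.93
  [3.5→4]: (15.06+13.48)/2 × 0.5 = 7.135
  [4→10]: (13.48+3.56)/2 × 6 = 51.12
  Sum = 138.865 µg/mL·hr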